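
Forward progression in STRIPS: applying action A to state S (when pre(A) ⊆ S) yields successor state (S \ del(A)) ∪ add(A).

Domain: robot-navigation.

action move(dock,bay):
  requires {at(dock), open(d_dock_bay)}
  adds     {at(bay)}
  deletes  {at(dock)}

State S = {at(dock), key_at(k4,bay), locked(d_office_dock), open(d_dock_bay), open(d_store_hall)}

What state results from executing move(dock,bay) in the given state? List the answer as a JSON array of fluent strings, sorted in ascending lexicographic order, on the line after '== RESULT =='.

Progress:
  pre ⊆ S: {at(dock), open(d_dock_bay)} ⊆ S  — applicable
  S \ del = {key_at(k4,bay), locked(d_office_dock), open(d_dock_bay), open(d_store_hall)}
  ∪ add   = {at(bay), key_at(k4,bay), locked(d_office_dock), open(d_dock_bay), open(d_store_hall)}

== RESULT ==
["at(bay)", "key_at(k4,bay)", "locked(d_office_dock)", "open(d_dock_bay)", "open(d_store_hall)"]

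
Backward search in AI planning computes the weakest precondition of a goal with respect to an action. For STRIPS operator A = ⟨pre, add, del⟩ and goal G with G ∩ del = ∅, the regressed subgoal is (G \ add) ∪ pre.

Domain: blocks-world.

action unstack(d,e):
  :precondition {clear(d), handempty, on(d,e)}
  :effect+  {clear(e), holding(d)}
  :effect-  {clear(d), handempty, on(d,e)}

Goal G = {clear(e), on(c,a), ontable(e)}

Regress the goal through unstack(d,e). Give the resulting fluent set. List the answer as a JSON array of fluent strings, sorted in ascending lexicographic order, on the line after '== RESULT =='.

Compute (G \ add) ∪ pre:
  G ∩ del = {}  (empty — regression defined)
  G \ add = {clear(e), on(c,a), ontable(e)} \ {clear(e), holding(d)} = {on(c,a), ontable(e)}
  ∪ pre   = {on(c,a), ontable(e)} ∪ {clear(d), handempty, on(d,e)}
          = {clear(d), handempty, on(c,a), on(d,e), ontable(e)}

== RESULT ==
["clear(d)", "handempty", "on(c,a)", "on(d,e)", "ontable(e)"]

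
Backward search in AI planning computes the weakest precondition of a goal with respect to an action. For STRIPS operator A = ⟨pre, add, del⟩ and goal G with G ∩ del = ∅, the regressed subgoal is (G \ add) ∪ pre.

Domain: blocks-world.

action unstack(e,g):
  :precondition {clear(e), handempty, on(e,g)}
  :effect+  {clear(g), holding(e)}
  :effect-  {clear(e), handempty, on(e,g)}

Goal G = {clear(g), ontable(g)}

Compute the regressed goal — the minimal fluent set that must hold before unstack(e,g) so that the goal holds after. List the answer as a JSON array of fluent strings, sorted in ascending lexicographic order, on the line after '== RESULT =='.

Regress:
  G ∩ del = {}  (empty — regression defined)
  G \ add = {clear(g), ontable(g)} \ {clear(g), holding(e)} = {ontable(g)}
  ∪ pre   = {ontable(g)} ∪ {clear(e), handempty, on(e,g)}
          = {clear(e), handempty, on(e,g), ontable(g)}

== RESULT ==
["clear(e)", "handempty", "on(e,g)", "ontable(g)"]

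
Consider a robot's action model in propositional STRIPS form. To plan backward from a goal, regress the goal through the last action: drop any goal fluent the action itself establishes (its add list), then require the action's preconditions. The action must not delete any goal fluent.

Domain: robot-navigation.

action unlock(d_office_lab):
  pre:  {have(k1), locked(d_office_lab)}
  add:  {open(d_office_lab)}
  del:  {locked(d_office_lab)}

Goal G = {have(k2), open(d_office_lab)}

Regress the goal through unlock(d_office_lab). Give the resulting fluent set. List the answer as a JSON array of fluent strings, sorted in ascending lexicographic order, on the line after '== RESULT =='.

Regress:
  G ∩ del = {}  (empty — regression defined)
  G \ add = {have(k2), open(d_office_lab)} \ {open(d_office_lab)} = {have(k2)}
  ∪ pre   = {have(k2)} ∪ {have(k1), locked(d_office_lab)}
          = {have(k1), have(k2), locked(d_office_lab)}

== RESULT ==
["have(k1)", "have(k2)", "locked(d_office_lab)"]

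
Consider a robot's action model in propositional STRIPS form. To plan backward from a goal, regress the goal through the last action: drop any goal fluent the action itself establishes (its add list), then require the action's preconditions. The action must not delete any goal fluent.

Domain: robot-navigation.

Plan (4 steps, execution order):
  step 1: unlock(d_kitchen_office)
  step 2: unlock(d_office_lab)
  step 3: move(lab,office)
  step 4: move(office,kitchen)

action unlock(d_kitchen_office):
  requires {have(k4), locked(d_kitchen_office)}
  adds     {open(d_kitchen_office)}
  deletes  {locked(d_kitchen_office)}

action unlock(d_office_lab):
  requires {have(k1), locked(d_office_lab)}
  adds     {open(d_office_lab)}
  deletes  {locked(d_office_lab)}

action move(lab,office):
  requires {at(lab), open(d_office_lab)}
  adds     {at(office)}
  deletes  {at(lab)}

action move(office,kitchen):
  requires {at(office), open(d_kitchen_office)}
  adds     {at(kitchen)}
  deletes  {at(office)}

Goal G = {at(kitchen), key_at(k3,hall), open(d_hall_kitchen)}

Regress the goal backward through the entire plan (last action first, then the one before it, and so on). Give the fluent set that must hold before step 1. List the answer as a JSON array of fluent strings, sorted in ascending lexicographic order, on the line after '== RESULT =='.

Work backward from the goal:
  through step 4 (move(office,kitchen)): drop {at(kitchen)}, keep {key_at(k3,hall), open(d_hall_kitchen)}, require {at(office), open(d_kitchen_office)}
    → {at(office), key_at(k3,hall), open(d_hall_kitchen), open(d_kitchen_office)}
  through step 3 (move(lab,office)): drop {at(office)}, keep {key_at(k3,hall), open(d_hall_kitchen), open(d_kitchen_office)}, require {at(lab), open(d_office_lab)}
    → {at(lab), key_at(k3,hall), open(d_hall_kitchen), open(d_kitchen_office), open(d_office_lab)}
  through step 2 (unlock(d_office_lab)): drop {open(d_office_lab)}, keep {at(lab), key_at(k3,hall), open(d_hall_kitchen), open(d_kitchen_office)}, require {have(k1), locked(d_office_lab)}
    → {at(lab), have(k1), key_at(k3,hall), locked(d_office_lab), open(d_hall_kitchen), open(d_kitchen_office)}
  through step 1 (unlock(d_kitchen_office)): drop {open(d_kitchen_office)}, keep {at(lab), have(k1), key_at(k3,hall), locked(d_office_lab), open(d_hall_kitchen)}, require {have(k4), locked(d_kitchen_office)}
    → {at(lab), have(k1), have(k4), key_at(k3,hall), locked(d_kitchen_office), locked(d_office_lab), open(d_hall_kitchen)}

== RESULT ==
["at(lab)", "have(k1)", "have(k4)", "key_at(k3,hall)", "locked(d_kitchen_office)", "locked(d_office_lab)", "open(d_hall_kitchen)"]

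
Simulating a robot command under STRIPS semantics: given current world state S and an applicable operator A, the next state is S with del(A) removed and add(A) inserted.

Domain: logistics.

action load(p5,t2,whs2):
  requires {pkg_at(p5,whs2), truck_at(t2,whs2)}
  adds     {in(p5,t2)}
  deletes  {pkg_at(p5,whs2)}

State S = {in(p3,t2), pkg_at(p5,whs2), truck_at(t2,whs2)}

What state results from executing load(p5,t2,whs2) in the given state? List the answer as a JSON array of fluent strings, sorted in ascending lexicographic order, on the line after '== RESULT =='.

Compute (S \ del) ∪ add:
  pre ⊆ S: {pkg_at(p5,whs2), truck_at(t2,whs2)} ⊆ S  — applicable
  S \ del = {in(p3,t2), truck_at(t2,whs2)}
  ∪ add   = {in(p3,t2), in(p5,t2), truck_at(t2,whs2)}

== RESULT ==
["in(p3,t2)", "in(p5,t2)", "truck_at(t2,whs2)"]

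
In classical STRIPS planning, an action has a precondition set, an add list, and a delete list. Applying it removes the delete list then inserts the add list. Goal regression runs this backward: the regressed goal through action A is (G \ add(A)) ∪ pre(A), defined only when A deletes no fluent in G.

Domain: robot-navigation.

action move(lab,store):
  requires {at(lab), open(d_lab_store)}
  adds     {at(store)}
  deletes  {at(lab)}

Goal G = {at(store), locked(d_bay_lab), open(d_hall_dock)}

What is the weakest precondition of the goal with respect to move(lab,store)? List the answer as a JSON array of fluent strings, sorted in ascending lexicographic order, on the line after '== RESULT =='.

Regress:
  G ∩ del = {}  (empty — regression defined)
  G \ add = {at(store), locked(d_bay_lab), open(d_hall_dock)} \ {at(store)} = {locked(d_bay_lab), open(d_hall_dock)}
  ∪ pre   = {locked(d_bay_lab), open(d_hall_dock)} ∪ {at(lab), open(d_lab_store)}
          = {at(lab), locked(d_bay_lab), open(d_hall_dock), open(d_lab_store)}

== RESULT ==
["at(lab)", "locked(d_bay_lab)", "open(d_hall_dock)", "open(d_lab_store)"]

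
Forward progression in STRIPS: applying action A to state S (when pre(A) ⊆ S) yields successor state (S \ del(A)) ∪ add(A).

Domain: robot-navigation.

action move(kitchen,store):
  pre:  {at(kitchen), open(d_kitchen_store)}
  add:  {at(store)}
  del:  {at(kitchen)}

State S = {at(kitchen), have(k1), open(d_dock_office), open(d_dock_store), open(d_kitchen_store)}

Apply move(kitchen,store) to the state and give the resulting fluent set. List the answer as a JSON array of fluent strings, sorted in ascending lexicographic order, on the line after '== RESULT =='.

Compute (S \ del) ∪ add:
  pre ⊆ S: {at(kitchen), open(d_kitchen_store)} ⊆ S  — applicable
  S \ del = {have(k1), open(d_dock_office), open(d_dock_store), open(d_kitchen_store)}
  ∪ add   = {at(store), have(k1), open(d_dock_office), open(d_dock_store), open(d_kitchen_store)}

== RESULT ==
["at(store)", "have(k1)", "open(d_dock_office)", "open(d_dock_store)", "open(d_kitchen_store)"]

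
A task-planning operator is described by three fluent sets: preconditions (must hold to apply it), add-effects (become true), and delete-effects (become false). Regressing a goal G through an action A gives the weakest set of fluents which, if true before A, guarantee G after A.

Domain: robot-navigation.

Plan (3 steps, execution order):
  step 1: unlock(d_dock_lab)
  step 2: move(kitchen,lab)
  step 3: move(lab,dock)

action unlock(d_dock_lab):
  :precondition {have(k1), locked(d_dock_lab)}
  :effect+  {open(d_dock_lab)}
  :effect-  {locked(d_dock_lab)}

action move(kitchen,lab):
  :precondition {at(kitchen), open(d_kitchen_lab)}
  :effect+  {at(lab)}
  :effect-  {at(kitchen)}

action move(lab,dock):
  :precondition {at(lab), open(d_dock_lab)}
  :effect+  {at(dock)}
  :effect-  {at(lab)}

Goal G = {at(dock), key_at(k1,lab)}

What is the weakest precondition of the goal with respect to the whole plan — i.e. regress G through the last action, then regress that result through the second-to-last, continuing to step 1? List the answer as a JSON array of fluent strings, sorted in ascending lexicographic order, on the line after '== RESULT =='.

Work backward from the goal:
  through step 3 (move(lab,dock)): drop {at(dock)}, keep {key_at(k1,lab)}, require {at(lab), open(d_dock_lab)}
    → {at(lab), key_at(k1,lab), open(d_dock_lab)}
  through step 2 (move(kitchen,lab)): drop {at(lab)}, keep {key_at(k1,lab), open(d_dock_lab)}, require {at(kitchen), open(d_kitchen_lab)}
    → {at(kitchen), key_at(k1,lab), open(d_dock_lab), open(d_kitchen_lab)}
  through step 1 (unlock(d_dock_lab)): drop {open(d_dock_lab)}, keep {at(kitchen), key_at(k1,lab), open(d_kitchen_lab)}, require {have(k1), locked(d_dock_lab)}
    → {at(kitchen), have(k1), key_at(k1,lab), locked(d_dock_lab), open(d_kitchen_lab)}

== RESULT ==
["at(kitchen)", "have(k1)", "key_at(k1,lab)", "locked(d_dock_lab)", "open(d_kitchen_lab)"]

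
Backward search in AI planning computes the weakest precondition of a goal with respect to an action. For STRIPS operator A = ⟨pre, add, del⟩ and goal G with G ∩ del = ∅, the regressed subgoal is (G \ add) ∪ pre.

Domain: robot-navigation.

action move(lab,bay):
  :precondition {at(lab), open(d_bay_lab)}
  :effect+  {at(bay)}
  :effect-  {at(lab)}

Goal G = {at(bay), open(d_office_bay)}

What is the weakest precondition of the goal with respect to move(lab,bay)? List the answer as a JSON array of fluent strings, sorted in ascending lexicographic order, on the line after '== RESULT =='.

Compute (G \ add) ∪ pre:
  G ∩ del = {}  (empty — regression defined)
  G \ add = {at(bay), open(d_office_bay)} \ {at(bay)} = {open(d_office_bay)}
  ∪ pre   = {open(d_office_bay)} ∪ {at(lab), open(d_bay_lab)}
          = {at(lab), open(d_bay_lab), open(d_office_bay)}

== RESULT ==
["at(lab)", "open(d_bay_lab)", "open(d_office_bay)"]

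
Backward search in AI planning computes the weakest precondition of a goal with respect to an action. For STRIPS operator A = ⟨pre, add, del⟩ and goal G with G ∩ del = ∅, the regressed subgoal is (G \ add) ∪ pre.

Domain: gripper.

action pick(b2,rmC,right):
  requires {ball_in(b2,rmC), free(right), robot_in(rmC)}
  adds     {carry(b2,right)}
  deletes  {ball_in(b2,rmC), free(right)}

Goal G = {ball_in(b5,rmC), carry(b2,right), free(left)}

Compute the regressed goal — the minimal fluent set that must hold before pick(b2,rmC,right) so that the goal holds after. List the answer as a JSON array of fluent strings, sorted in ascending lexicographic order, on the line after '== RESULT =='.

Compute (G \ add) ∪ pre:
  G ∩ del = {}  (empty — regression defined)
  G \ add = {ball_in(b5,rmC), carry(b2,right), free(left)} \ {carry(b2,right)} = {ball_in(b5,rmC), free(left)}
  ∪ pre   = {ball_in(b5,rmC), free(left)} ∪ {ball_in(b2,rmC), free(right), robot_in(rmC)}
          = {ball_in(b2,rmC), ball_in(b5,rmC), free(left), free(right), robot_in(rmC)}

== RESULT ==
["ball_in(b2,rmC)", "ball_in(b5,rmC)", "free(left)", "free(right)", "robot_in(rmC)"]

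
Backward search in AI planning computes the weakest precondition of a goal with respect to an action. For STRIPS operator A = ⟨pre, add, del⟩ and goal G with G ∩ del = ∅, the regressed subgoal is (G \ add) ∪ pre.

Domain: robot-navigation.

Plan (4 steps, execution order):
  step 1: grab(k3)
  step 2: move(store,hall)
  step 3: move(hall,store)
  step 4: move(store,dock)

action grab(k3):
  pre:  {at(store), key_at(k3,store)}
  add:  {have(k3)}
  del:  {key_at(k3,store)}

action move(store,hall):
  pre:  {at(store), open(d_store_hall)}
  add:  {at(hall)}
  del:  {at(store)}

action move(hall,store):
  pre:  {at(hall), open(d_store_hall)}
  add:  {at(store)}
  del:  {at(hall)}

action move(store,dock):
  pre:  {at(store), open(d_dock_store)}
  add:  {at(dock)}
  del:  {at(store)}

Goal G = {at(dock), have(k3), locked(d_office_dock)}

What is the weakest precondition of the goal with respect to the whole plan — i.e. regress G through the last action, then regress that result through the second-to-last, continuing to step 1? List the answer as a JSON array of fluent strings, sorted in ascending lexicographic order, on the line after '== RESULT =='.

Work backward from the goal:
  through step 4 (move(store,dock)): drop {at(dock)}, keep {have(k3), locked(d_office_dock)}, require {at(store), open(d_dock_store)}
    → {at(store), have(k3), locked(d_office_dock), open(d_dock_store)}
  through step 3 (move(hall,store)): drop {at(store)}, keep {have(k3), locked(d_office_dock), open(d_dock_store)}, require {at(hall), open(d_store_hall)}
    → {at(hall), have(k3), locked(d_office_dock), open(d_dock_store), open(d_store_hall)}
  through step 2 (move(store,hall)): drop {at(hall)}, keep {have(k3), locked(d_office_dock), open(d_dock_store), open(d_store_hall)}, require {at(store), open(d_store_hall)}
    → {at(store), have(k3), locked(d_office_dock), open(d_dock_store), open(d_store_hall)}
  through step 1 (grab(k3)): drop {have(k3)}, keep {at(store), locked(d_office_dock), open(d_dock_store), open(d_store_hall)}, require {at(store), key_at(k3,store)}
    → {at(store), key_at(k3,store), locked(d_office_dock), open(d_dock_store), open(d_store_hall)}

== RESULT ==
["at(store)", "key_at(k3,store)", "locked(d_office_dock)", "open(d_dock_store)", "open(d_store_hall)"]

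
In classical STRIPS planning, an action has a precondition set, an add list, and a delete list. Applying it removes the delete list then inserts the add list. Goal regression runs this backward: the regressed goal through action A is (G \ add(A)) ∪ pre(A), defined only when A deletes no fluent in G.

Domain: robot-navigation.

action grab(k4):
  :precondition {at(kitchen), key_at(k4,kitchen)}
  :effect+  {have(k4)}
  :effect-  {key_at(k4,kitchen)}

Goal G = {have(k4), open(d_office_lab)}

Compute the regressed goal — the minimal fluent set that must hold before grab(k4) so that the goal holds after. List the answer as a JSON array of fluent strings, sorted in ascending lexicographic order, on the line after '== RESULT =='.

Compute (G \ add) ∪ pre:
  G ∩ del = {}  (empty — regression defined)
  G \ add = {have(k4), open(d_office_lab)} \ {have(k4)} = {open(d_office_lab)}
  ∪ pre   = {open(d_office_lab)} ∪ {at(kitchen), key_at(k4,kitchen)}
          = {at(kitchen), key_at(k4,kitchen), open(d_office_lab)}

== RESULT ==
["at(kitchen)", "key_at(k4,kitchen)", "open(d_office_lab)"]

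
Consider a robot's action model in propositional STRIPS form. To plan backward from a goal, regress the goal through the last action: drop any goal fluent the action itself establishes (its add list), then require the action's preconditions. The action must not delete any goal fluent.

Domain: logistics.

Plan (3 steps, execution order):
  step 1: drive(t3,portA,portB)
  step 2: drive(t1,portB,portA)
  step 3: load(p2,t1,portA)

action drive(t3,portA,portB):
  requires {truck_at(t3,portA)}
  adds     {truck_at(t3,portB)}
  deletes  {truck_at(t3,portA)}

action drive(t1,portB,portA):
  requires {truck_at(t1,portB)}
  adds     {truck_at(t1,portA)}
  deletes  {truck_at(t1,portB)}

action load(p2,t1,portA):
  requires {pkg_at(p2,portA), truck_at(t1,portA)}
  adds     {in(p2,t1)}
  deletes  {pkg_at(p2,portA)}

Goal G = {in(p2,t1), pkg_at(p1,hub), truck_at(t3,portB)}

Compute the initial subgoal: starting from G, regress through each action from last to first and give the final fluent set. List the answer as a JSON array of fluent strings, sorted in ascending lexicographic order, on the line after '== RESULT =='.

Work backward from the goal:
  through step 3 (load(p2,t1,portA)): drop {in(p2,t1)}, keep {pkg_at(p1,hub), truck_at(t3,portB)}, require {pkg_at(p2,portA), truck_at(t1,portA)}
    → {pkg_at(p1,hub), pkg_at(p2,portA), truck_at(t1,portA), truck_at(t3,portB)}
  through step 2 (drive(t1,portB,portA)): drop {truck_at(t1,portA)}, keep {pkg_at(p1,hub), pkg_at(p2,portA), truck_at(t3,portB)}, require {truck_at(t1,portB)}
    → {pkg_at(p1,hub), pkg_at(p2,portA), truck_at(t1,portB), truck_at(t3,portB)}
  through step 1 (drive(t3,portA,portB)): drop {truck_at(t3,portB)}, keep {pkg_at(p1,hub), pkg_at(p2,portA), truck_at(t1,portB)}, require {truck_at(t3,portA)}
    → {pkg_at(p1,hub), pkg_at(p2,portA), truck_at(t1,portB), truck_at(t3,portA)}

== RESULT ==
["pkg_at(p1,hub)", "pkg_at(p2,portA)", "truck_at(t1,portB)", "truck_at(t3,portA)"]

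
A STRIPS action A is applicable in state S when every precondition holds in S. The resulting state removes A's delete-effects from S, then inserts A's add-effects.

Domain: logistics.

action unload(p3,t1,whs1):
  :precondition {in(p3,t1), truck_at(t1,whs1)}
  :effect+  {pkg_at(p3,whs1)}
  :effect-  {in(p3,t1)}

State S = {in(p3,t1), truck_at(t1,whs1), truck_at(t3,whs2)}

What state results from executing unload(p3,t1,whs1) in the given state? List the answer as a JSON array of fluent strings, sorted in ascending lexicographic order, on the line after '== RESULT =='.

Compute (S \ del) ∪ add:
  pre ⊆ S: {in(p3,t1), truck_at(t1,whs1)} ⊆ S  — applicable
  S \ del = {truck_at(t1,whs1), truck_at(t3,whs2)}
  ∪ add   = {pkg_at(p3,whs1), truck_at(t1,whs1), truck_at(t3,whs2)}

== RESULT ==
["pkg_at(p3,whs1)", "truck_at(t1,whs1)", "truck_at(t3,whs2)"]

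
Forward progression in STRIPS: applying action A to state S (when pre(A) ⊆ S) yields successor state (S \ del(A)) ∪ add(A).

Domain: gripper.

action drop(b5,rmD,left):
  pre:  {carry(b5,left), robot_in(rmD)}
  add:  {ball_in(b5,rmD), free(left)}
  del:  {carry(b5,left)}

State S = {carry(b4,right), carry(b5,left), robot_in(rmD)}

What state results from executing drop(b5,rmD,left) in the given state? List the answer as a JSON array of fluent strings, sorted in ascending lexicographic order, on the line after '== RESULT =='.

Compute (S \ del) ∪ add:
  pre ⊆ S: {carry(b5,left), robot_in(rmD)} ⊆ S  — applicable
  S \ del = {carry(b4,right), robot_in(rmD)}
  ∪ add   = {ball_in(b5,rmD), carry(b4,right), free(left), robot_in(rmD)}

== RESULT ==
["ball_in(b5,rmD)", "carry(b4,right)", "free(left)", "robot_in(rmD)"]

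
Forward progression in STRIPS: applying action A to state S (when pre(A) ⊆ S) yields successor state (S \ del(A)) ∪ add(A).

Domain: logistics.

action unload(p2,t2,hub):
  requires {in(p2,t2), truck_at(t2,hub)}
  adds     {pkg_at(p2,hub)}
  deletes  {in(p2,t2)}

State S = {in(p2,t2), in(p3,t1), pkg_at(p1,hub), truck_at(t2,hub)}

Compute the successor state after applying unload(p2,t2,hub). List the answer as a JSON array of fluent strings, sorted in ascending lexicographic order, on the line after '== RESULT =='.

Progress:
  pre ⊆ S: {in(p2,t2), truck_at(t2,hub)} ⊆ S  — applicable
  S \ del = {in(p3,t1), pkg_at(p1,hub), truck_at(t2,hub)}
  ∪ add   = {in(p3,t1), pkg_at(p1,hub), pkg_at(p2,hub), truck_at(t2,hub)}

== RESULT ==
["in(p3,t1)", "pkg_at(p1,hub)", "pkg_at(p2,hub)", "truck_at(t2,hub)"]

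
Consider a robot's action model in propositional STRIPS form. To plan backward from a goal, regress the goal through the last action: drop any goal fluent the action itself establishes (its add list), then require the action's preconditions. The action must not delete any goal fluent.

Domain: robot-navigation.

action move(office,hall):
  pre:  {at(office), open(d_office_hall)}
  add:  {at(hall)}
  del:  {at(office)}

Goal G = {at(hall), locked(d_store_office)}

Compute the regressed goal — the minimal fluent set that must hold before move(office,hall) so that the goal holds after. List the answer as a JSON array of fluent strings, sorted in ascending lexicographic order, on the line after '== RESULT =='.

Regress:
  G ∩ del = {}  (empty — regression defined)
  G \ add = {at(hall), locked(d_store_office)} \ {at(hall)} = {locked(d_store_office)}
  ∪ pre   = {locked(d_store_office)} ∪ {at(office), open(d_office_hall)}
          = {at(office), locked(d_store_office), open(d_office_hall)}

== RESULT ==
["at(office)", "locked(d_store_office)", "open(d_office_hall)"]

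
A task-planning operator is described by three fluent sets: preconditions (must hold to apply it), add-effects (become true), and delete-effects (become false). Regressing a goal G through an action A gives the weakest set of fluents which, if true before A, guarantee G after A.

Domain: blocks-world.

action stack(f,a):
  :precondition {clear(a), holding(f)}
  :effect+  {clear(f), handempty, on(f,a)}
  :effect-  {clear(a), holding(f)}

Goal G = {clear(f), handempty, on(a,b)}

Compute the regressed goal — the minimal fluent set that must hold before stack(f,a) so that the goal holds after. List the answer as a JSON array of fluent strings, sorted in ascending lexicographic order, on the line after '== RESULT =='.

Compute (G \ add) ∪ pre:
  G ∩ del = {}  (empty — regression defined)
  G \ add = {clear(f), handempty, on(a,b)} \ {clear(f), handempty, on(f,a)} = {on(a,b)}
  ∪ pre   = {on(a,b)} ∪ {clear(a), holding(f)}
          = {clear(a), holding(f), on(a,b)}

== RESULT ==
["clear(a)", "holding(f)", "on(a,b)"]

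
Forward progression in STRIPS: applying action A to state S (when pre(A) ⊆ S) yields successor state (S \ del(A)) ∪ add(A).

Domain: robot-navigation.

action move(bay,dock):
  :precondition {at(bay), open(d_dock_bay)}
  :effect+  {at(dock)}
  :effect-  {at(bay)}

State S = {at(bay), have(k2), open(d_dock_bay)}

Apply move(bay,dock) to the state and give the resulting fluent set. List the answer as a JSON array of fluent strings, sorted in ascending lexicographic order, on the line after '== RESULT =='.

Progress:
  pre ⊆ S: {at(bay), open(d_dock_bay)} ⊆ S  — applicable
  S \ del = {have(k2), open(d_dock_bay)}
  ∪ add   = {at(dock), have(k2), open(d_dock_bay)}

== RESULT ==
["at(dock)", "have(k2)", "open(d_dock_bay)"]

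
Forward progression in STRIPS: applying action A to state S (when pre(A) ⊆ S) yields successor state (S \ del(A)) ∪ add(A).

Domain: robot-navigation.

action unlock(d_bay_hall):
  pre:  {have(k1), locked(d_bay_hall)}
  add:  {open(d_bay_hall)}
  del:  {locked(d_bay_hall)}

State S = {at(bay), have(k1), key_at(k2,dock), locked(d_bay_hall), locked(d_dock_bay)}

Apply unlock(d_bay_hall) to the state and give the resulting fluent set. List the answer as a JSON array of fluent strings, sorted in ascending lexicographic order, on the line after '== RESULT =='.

Compute (S \ del) ∪ add:
  pre ⊆ S: {have(k1), locked(d_bay_hall)} ⊆ S  — applicable
  S \ del = {at(bay), have(k1), key_at(k2,dock), locked(d_dock_bay)}
  ∪ add   = {at(bay), have(k1), key_at(k2,dock), locked(d_dock_bay), open(d_bay_hall)}

== RESULT ==
["at(bay)", "have(k1)", "key_at(k2,dock)", "locked(d_dock_bay)", "open(d_bay_hall)"]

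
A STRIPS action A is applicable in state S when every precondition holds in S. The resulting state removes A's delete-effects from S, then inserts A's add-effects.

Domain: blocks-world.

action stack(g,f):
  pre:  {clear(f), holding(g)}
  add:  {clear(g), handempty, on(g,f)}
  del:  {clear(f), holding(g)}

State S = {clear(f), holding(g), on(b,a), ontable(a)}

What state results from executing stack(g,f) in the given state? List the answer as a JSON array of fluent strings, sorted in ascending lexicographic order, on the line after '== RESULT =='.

Compute (S \ del) ∪ add:
  pre ⊆ S: {clear(f), holding(g)} ⊆ S  — applicable
  S \ del = {on(b,a), ontable(a)}
  ∪ add   = {clear(g), handempty, on(b,a), on(g,f), ontable(a)}

== RESULT ==
["clear(g)", "handempty", "on(b,a)", "on(g,f)", "ontable(a)"]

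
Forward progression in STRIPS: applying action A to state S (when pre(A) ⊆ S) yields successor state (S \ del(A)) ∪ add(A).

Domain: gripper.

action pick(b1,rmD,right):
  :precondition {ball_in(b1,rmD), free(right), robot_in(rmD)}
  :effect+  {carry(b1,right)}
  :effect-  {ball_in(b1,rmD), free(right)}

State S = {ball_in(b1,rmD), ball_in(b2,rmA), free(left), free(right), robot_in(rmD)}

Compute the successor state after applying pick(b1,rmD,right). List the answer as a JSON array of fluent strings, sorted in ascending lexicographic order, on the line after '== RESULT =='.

Compute (S \ del) ∪ add:
  pre ⊆ S: {ball_in(b1,rmD), free(right), robot_in(rmD)} ⊆ S  — applicable
  S \ del = {ball_in(b2,rmA), free(left), robot_in(rmD)}
  ∪ add   = {ball_in(b2,rmA), carry(b1,right), free(left), robot_in(rmD)}

== RESULT ==
["ball_in(b2,rmA)", "carry(b1,right)", "free(left)", "robot_in(rmD)"]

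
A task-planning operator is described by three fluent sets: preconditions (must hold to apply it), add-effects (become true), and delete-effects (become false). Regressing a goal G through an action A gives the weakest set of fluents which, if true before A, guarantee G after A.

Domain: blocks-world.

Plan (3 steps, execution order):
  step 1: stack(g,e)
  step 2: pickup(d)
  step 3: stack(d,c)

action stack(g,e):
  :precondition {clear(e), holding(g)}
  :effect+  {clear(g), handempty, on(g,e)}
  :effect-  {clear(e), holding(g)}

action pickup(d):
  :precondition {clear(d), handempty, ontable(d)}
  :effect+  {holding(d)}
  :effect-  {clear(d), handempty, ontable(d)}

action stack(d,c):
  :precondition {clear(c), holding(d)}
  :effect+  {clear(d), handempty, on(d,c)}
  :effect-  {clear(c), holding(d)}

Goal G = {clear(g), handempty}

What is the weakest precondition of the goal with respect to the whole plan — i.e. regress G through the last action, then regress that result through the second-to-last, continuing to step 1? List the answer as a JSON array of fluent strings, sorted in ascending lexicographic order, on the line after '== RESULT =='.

Regress step by step:
  through step 3 (stack(d,c)): drop {handempty}, keep {clear(g)}, require {clear(c), holding(d)}
    → {clear(c), clear(g), holding(d)}
  through step 2 (pickup(d)): drop {holding(d)}, keep {clear(c), clear(g)}, require {clear(d), handempty, ontable(d)}
    → {clear(c), clear(d), clear(g), handempty, ontable(d)}
  through step 1 (stack(g,e)): drop {clear(g), handempty}, keep {clear(c), clear(d), ontable(d)}, require {clear(e), holding(g)}
    → {clear(c), clear(d), clear(e), holding(g), ontable(d)}

== RESULT ==
["clear(c)", "clear(d)", "clear(e)", "holding(g)", "ontable(d)"]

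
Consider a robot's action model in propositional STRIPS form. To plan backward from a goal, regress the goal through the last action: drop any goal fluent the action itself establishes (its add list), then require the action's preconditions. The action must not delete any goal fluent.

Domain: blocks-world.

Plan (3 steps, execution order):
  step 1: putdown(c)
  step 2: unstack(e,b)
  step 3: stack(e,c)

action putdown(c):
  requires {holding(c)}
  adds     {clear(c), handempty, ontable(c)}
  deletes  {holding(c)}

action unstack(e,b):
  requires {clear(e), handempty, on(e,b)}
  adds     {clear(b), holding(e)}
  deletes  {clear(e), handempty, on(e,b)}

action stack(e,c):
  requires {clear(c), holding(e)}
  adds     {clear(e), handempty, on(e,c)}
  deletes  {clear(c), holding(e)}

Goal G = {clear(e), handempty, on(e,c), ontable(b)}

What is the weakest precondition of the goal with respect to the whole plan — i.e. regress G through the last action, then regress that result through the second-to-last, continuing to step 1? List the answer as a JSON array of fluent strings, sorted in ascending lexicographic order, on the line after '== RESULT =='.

Regress step by step:
  through step 3 (stack(e,c)): drop {clear(e), handempty, on(e,c)}, keep {ontable(b)}, require {clear(c), holding(e)}
    → {clear(c), holding(e), ontable(b)}
  through step 2 (unstack(e,b)): drop {holding(e)}, keep {clear(c), ontable(b)}, require {clear(e), handempty, on(e,b)}
    → {clear(c), clear(e), handempty, on(e,b), ontable(b)}
  through step 1 (putdown(c)): drop {clear(c), handempty}, keep {clear(e), on(e,b), ontable(b)}, require {holding(c)}
    → {clear(e), holding(c), on(e,b), ontable(b)}

== RESULT ==
["clear(e)", "holding(c)", "on(e,b)", "ontable(b)"]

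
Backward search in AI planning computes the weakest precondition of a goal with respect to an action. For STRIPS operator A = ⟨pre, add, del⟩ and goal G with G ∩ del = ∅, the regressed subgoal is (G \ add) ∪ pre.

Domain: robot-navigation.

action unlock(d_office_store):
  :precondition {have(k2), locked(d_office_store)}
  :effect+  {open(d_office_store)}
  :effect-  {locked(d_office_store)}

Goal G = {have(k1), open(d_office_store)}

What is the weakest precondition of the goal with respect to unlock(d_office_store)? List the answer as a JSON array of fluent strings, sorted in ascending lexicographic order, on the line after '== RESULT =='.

Compute (G \ add) ∪ pre:
  G ∩ del = {}  (empty — regression defined)
  G \ add = {have(k1), open(d_office_store)} \ {open(d_office_store)} = {have(k1)}
  ∪ pre   = {have(k1)} ∪ {have(k2), locked(d_office_store)}
          = {have(k1), have(k2), locked(d_office_store)}

== RESULT ==
["have(k1)", "have(k2)", "locked(d_office_store)"]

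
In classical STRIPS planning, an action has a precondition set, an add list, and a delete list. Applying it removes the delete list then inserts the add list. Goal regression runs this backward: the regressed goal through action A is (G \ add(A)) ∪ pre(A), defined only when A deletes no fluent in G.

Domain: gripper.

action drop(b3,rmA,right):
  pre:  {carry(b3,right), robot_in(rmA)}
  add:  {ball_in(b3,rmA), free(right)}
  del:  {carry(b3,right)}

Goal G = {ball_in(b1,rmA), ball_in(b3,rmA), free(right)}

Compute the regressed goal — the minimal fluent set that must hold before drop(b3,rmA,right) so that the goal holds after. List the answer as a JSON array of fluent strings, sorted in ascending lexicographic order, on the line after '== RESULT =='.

Compute (G \ add) ∪ pre:
  G ∩ del = {}  (empty — regression defined)
  G \ add = {ball_in(b1,rmA), ball_in(b3,rmA), free(right)} \ {ball_in(b3,rmA), free(right)} = {ball_in(b1,rmA)}
  ∪ pre   = {ball_in(b1,rmA)} ∪ {carry(b3,right), robot_in(rmA)}
          = {ball_in(b1,rmA), carry(b3,right), robot_in(rmA)}

== RESULT ==
["ball_in(b1,rmA)", "carry(b3,right)", "robot_in(rmA)"]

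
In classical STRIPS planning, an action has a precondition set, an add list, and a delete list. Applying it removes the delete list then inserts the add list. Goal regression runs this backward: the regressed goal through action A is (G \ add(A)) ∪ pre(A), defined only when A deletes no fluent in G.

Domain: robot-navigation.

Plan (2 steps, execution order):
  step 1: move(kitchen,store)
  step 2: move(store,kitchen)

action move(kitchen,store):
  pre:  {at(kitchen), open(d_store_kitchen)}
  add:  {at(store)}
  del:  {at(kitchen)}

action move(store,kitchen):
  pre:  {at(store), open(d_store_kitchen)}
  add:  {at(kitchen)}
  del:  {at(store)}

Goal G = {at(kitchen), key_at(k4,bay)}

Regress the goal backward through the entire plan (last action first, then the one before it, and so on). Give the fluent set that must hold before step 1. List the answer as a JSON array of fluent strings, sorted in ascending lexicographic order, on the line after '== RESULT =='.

Regress step by step:
  through step 2 (move(store,kitchen)): drop {at(kitchen)}, keep {key_at(k4,bay)}, require {at(store), open(d_store_kitchen)}
    → {at(store), key_at(k4,bay), open(d_store_kitchen)}
  through step 1 (move(kitchen,store)): drop {at(store)}, keep {key_at(k4,bay), open(d_store_kitchen)}, require {at(kitchen), open(d_store_kitchen)}
    → {at(kitchen), key_at(k4,bay), open(d_store_kitchen)}

== RESULT ==
["at(kitchen)", "key_at(k4,bay)", "open(d_store_kitchen)"]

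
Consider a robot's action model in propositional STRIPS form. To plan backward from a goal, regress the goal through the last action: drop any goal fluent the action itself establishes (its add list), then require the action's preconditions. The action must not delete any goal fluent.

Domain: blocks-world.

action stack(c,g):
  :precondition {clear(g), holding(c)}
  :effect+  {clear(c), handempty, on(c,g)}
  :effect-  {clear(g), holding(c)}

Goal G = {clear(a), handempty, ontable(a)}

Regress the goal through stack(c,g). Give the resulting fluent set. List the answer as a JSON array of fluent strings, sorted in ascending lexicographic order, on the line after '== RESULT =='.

Compute (G \ add) ∪ pre:
  G ∩ del = {}  (empty — regression defined)
  G \ add = {clear(a), handempty, ontable(a)} \ {clear(c), handempty, on(c,g)} = {clear(a), ontable(a)}
  ∪ pre   = {clear(a), ontable(a)} ∪ {clear(g), holding(c)}
          = {clear(a), clear(g), holding(c), ontable(a)}

== RESULT ==
["clear(a)", "clear(g)", "holding(c)", "ontable(a)"]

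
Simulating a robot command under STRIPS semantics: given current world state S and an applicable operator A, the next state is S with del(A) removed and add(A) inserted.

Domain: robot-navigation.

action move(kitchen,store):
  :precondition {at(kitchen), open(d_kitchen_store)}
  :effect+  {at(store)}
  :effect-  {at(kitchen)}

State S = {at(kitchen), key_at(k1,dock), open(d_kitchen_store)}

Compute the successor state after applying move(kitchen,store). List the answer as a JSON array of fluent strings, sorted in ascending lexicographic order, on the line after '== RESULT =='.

Progress:
  pre ⊆ S: {at(kitchen), open(d_kitchen_store)} ⊆ S  — applicable
  S \ del = {key_at(k1,dock), open(d_kitchen_store)}
  ∪ add   = {at(store), key_at(k1,dock), open(d_kitchen_store)}

== RESULT ==
["at(store)", "key_at(k1,dock)", "open(d_kitchen_store)"]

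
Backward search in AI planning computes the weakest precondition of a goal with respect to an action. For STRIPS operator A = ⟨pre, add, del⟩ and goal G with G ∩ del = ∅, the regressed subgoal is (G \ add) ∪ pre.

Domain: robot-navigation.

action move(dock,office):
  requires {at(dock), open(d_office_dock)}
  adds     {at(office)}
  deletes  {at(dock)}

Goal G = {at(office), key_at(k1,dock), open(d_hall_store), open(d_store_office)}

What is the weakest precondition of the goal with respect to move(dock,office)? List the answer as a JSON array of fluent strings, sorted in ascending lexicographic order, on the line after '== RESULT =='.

Compute (G \ add) ∪ pre:
  G ∩ del = {}  (empty — regression defined)
  G \ add = {at(office), key_at(k1,dock), open(d_hall_store), open(d_store_office)} \ {at(office)} = {key_at(k1,dock), open(d_hall_store), open(d_store_office)}
  ∪ pre   = {key_at(k1,dock), open(d_hall_store), open(d_store_office)} ∪ {at(dock), open(d_office_dock)}
          = {at(dock), key_at(k1,dock), open(d_hall_store), open(d_office_dock), open(d_store_office)}

== RESULT ==
["at(dock)", "key_at(k1,dock)", "open(d_hall_store)", "open(d_office_dock)", "open(d_store_office)"]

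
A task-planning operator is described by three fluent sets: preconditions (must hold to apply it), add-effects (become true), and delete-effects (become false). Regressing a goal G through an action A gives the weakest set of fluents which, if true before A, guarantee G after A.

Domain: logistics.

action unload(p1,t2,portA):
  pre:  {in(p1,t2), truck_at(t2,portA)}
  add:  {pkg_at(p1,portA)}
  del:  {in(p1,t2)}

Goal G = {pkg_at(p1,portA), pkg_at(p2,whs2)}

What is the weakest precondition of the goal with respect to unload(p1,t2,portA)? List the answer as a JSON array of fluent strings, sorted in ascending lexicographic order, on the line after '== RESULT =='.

Regress:
  G ∩ del = {}  (empty — regression defined)
  G \ add = {pkg_at(p1,portA), pkg_at(p2,whs2)} \ {pkg_at(p1,portA)} = {pkg_at(p2,whs2)}
  ∪ pre   = {pkg_at(p2,whs2)} ∪ {in(p1,t2), truck_at(t2,portA)}
          = {in(p1,t2), pkg_at(p2,whs2), truck_at(t2,portA)}

== RESULT ==
["in(p1,t2)", "pkg_at(p2,whs2)", "truck_at(t2,portA)"]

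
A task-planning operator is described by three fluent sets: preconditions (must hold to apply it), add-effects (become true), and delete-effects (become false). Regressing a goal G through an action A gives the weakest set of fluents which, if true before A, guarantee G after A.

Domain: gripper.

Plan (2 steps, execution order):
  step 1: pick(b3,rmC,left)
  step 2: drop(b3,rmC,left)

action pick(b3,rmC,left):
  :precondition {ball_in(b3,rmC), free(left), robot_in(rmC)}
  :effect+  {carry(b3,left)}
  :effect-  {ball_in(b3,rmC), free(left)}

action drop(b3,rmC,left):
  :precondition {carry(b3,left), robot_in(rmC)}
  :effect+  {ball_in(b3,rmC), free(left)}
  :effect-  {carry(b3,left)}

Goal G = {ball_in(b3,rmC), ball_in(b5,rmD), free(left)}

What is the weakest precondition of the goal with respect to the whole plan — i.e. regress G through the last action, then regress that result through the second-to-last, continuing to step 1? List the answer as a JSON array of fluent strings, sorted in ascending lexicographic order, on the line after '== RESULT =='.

Work backward from the goal:
  through step 2 (drop(b3,rmC,left)): drop {ball_in(b3,rmC), free(left)}, keep {ball_in(b5,rmD)}, require {carry(b3,left), robot_in(rmC)}
    → {ball_in(b5,rmD), carry(b3,left), robot_in(rmC)}
  through step 1 (pick(b3,rmC,left)): drop {carry(b3,left)}, keep {ball_in(b5,rmD), robot_in(rmC)}, require {ball_in(b3,rmC), free(left), robot_in(rmC)}
    → {ball_in(b3,rmC), ball_in(b5,rmD), free(left), robot_in(rmC)}

== RESULT ==
["ball_in(b3,rmC)", "ball_in(b5,rmD)", "free(left)", "robot_in(rmC)"]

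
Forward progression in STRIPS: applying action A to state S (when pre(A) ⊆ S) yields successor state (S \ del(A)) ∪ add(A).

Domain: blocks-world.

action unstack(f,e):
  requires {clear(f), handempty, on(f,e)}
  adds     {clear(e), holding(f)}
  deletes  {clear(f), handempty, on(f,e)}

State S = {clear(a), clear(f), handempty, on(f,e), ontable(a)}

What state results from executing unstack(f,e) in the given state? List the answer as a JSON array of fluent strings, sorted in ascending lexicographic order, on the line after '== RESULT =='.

Compute (S \ del) ∪ add:
  pre ⊆ S: {clear(f), handempty, on(f,e)} ⊆ S  — applicable
  S \ del = {clear(a), ontable(a)}
  ∪ add   = {clear(a), clear(e), holding(f), ontable(a)}

== RESULT ==
["clear(a)", "clear(e)", "holding(f)", "ontable(a)"]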